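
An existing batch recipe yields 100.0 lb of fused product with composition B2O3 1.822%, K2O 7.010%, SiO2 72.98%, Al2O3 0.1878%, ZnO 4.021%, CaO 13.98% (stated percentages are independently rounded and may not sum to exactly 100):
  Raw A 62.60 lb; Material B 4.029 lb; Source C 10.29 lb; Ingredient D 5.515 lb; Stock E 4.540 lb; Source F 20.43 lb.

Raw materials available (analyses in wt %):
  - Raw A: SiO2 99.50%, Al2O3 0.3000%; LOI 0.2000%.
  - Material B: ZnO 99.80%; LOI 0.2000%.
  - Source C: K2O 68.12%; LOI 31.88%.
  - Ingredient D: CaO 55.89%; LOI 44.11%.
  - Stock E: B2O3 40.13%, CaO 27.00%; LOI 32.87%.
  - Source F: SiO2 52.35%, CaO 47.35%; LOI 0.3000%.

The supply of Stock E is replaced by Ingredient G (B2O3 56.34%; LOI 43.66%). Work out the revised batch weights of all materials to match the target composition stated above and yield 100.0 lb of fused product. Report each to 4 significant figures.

Full float precision is kept at all times; values along the way are shown rounded off to 4 significant figures at each printed step — each reported figure takes a single rounding — the derived quantities (the six compositions, glass mass, yield, totals, LOI) are re-derived at full precision starting from the weights at 100.0 lb of glass, as given in question or answer.
Target oxide masses per 100.0 lb fused product:
  B2O3: 1.822% × 100.0 = 1.822 lb
  K2O: 7.010% × 100.0 = 7.010 lb
  SiO2: 72.98% × 100.0 = 72.98 lb
  Al2O3: 0.1878% × 100.0 = 0.1878 lb
  ZnO: 4.021% × 100.0 = 4.021 lb
  CaO: 13.98% × 100.0 = 13.98 lb
Sums-versus-targets review given the weights on record, against the basis in use (each sum matches its target mass once rounding is allowed for):
  B2O3: 3.234·0.5634 = 1.822 lb (target 1.822 lb)
  K2O: 10.29·0.6812 = 7.010 lb (target 7.010 lb)
  SiO2: 62.60·0.9950 + 20.43·0.5235 = 72.98 lb (target 72.98 lb)
  Al2O3: 62.60·0.003000 = 0.1878 lb (target 0.1878 lb)
  ZnO: 4.029·0.9980 = 4.021 lb (target 4.021 lb)
  CaO: 7.709·0.5589 + 20.43·0.4735 = 13.98 lb (target 13.98 lb)
Glass-mass bookkeeping: Σ batch − LOI loss = 100.0 lb (targets for the oxides total 100.0 lb; versus the stated basis of 100.0 lb — rounding explains the deltas).
Batch total: Σ batch = 108.3 lb; LOI loss = Σ batch·LOI = 8.287 lb; as yield: glass ÷ batch → 92.35%.

Revised batch per 100.0 lb fused product:
  Raw A: 62.60 lb
  Material B: 4.029 lb
  Source C: 10.29 lb
  Ingredient D: 7.709 lb
  Ingredient G: 3.234 lb
  Source F: 20.43 lb
Total batch = 108.3 lb; LOI loss = 8.287 lb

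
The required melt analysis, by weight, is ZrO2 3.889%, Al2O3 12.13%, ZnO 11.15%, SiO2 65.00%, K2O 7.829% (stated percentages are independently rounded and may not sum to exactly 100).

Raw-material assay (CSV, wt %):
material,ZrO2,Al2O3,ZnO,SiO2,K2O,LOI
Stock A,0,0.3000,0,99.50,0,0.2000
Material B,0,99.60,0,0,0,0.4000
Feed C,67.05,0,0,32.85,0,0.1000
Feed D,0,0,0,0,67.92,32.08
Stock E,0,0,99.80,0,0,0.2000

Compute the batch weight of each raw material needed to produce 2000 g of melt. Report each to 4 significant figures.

Batch per 2000 g melt:
  Stock A: 1268 g
  Material B: 239.8 g
  Feed C: 116.0 g
  Feed D: 230.5 g
  Stock E: 223.4 g
Total batch = 2078 g; LOI loss = 78.00 g; yield = 96.25%

The whole derivation maintains full float precision through the solve; intermediates are shown, rounded to 4 significant figures, between the steps; exactly one rounding lands on each reported number; derived quantities are carried in full precision (LOI, the five compositions, totals, glass mass, yield) from the weighed amounts for 2000 g of glass as written in the problem or the answer.
Oxide-by-oxide targets in 2000 g melt:
  ZrO2: 3.889% × 2000 = 77.78 g
  Al2O3: 12.13% × 2000 = 242.6 g
  ZnO: 11.15% × 2000 = 223.0 g
  SiO2: 65.00% × 2000 = 1300 g
  K2O: 7.829% × 2000 = 156.6 g
Balance tally, oxide-wise, on the weights just shown, under the basis named above (sum by sum, the targets are met once rounding is allowed for):
  ZrO2: 116.0·0.6705 = 77.78 g (target 77.78 g)
  Al2O3: 1268·0.003000 + 239.8·0.9960 = 242.6 g (target 242.6 g)
  ZnO: 223.4·0.9980 = 223.0 g (target 223.0 g)
  SiO2: 1268·0.9950 + 116.0·0.3285 = 1300 g (target 1300 g)
  K2O: 230.5·0.6792 = 156.6 g (target 156.6 g)
Consistency of the glass mass: total charge less LOI = 2000 g (oxide target masses add up to 2000 g; against the stated basis, 2000 g — differing by rounding only).
Total batch = Σ batch = 2078 g; the LOI term Σ batch·LOI equals 78.00 g; yield = glass ÷ total batch = 96.25%.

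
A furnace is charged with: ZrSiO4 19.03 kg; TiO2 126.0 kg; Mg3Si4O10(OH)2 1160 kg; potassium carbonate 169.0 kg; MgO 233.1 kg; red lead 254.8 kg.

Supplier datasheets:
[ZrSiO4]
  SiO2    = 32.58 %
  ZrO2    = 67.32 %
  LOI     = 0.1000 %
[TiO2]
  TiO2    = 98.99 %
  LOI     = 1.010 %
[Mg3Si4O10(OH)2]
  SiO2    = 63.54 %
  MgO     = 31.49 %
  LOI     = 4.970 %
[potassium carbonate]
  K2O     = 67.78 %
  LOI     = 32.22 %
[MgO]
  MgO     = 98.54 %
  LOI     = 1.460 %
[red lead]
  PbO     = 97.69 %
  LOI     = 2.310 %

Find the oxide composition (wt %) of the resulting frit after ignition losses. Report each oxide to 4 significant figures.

All arithmetic keeps full float precision through every step; working values appear rounded to four significant figures across the worked steps. Every reported value takes a single rounding; all derived quantities are recomputed from the batch weights at 1839 kg of glass at exact precision (six oxide percentages, ignition loss, yield, the totals, glass mass), as written in problem or answer.
Oxide masses out of the charge:
  TiO2: 126.0·0.9899 = 124.7 kg
  K2O: 169.0·0.6778 = 114.5 kg
  SiO2: 19.03·0.3258 + 1160·0.6354 = 743.3 kg
  ZrO2: 19.03·0.6732 = 12.81 kg
  PbO: 254.8·0.9769 = 248.9 kg
  MgO: 1160·0.3149 + 233.1·0.9854 = 595.0 kg
LOI: 19.03·0.001000 + 126.0·0.01010 + 1160·0.04970 + 169.0·0.3222 + 233.1·0.01460 + 254.8·0.02310 = 122.7 kg
The glass mass, total less LOI, = 1962 − 122.7 = 1839 kg (= Σ oxide masses)
oxide / glass × 100 gives the wt %

Glass mass = 1839 kg (batch 1962 − LOI 122.7).
Composition: TiO2 6.781%, K2O 6.228%, SiO2 40.41%, ZrO2 0.6965%, PbO 13.53%, MgO 32.35%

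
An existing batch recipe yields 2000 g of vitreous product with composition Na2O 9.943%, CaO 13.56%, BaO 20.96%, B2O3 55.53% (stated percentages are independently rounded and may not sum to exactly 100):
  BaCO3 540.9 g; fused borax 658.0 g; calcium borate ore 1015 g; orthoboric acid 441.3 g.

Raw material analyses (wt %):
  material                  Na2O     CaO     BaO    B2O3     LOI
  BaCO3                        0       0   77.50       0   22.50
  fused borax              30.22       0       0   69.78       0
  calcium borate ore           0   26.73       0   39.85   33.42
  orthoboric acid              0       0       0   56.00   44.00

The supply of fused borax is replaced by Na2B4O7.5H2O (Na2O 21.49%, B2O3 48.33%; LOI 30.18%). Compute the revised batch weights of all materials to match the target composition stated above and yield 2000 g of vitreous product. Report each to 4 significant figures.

Revised batch per 2000 g vitreous product:
  BaCO3: 540.9 g
  Na2B4O7.5H2O: 925.4 g
  calcium borate ore: 1015 g
  orthoboric acid: 462.6 g
Total batch = 2944 g; LOI loss = 943.7 g

Values along the way appear, rounded to four significant digits, between the steps — every computation keeps full float precision end to end; every reported value is rounded exactly once — derived quantities are rebuilt using the weight values for 2000 g of glass in full float precision (ignition loss, net glass mass, the yield, four oxide percentages, totals) precisely as stated by question or answer.
Target masses of each oxide per 2000 g vitreous product:
  Na2O: 9.943% × 2000 = 198.9 g
  CaO: 13.56% × 2000 = 271.2 g
  BaO: 20.96% × 2000 = 419.2 g
  B2O3: 55.53% × 2000 = 1111 g
Balance tally, oxide-wise, applying the batch weights above, under the basis named above (sum by sum, the targets are met up to rounding of the answer):
  Na2O: 925.4·0.2149 = 198.9 g (target 198.9 g)
  CaO: 1015·0.2673 = 271.3 g (target 271.2 g)
  BaO: 540.9·0.7750 = 419.2 g (target 419.2 g)
  B2O3: 925.4·0.4833 + 1015·0.3985 + 462.6·0.5600 = 1111 g (target 1111 g)
Mass balance on the glass: the batch minus its LOI: 2000 g (targets for the oxides total 2000 g; versus the stated basis of 2000 g — any gap is answer rounding).
Batch total: Σ batch = 2944 g; LOI loss = Σ batch·LOI = 943.7 g; as yield: glass ÷ batch → 67.94%.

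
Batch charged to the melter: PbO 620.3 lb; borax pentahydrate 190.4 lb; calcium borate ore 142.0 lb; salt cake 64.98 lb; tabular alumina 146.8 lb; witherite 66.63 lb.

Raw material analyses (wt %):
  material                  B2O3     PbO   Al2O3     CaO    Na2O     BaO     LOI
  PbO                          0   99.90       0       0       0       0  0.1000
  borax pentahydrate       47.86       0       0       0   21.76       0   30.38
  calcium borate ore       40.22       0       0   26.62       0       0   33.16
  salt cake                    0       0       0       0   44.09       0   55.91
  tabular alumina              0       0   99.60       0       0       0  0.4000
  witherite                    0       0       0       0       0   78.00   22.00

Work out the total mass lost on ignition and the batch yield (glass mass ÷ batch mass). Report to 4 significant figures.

All arithmetic keeps full precision all the way through — intermediates are displayed, rounded to 4 significant digits, at each printed step — each reported figure takes just one rounding; the derived quantities, which include totals, the six compositions, the yield, ignition loss, glass mass, are computed in exact precision, as written in either problem or answer, from the batch weights per 1074 lb of glass.
LOI of each material in turn:
  PbO: 620.3 × 0.001000 = 0.6203 lb
  borax pentahydrate: 190.4 × 0.3038 = 57.84 lb
  calcium borate ore: 142.0 × 0.3316 = 47.09 lb
  salt cake: 64.98 × 0.5591 = 36.33 lb
  tabular alumina: 146.8 × 0.004000 = 0.5872 lb
  witherite: 66.63 × 0.2200 = 14.66 lb
Total LOI = 157.1 lb
Glass = batch − LOI = 1231 − 157.1 = 1074 lb

LOI loss = 157.1 lb; glass = 1074 lb; yield = 87.24%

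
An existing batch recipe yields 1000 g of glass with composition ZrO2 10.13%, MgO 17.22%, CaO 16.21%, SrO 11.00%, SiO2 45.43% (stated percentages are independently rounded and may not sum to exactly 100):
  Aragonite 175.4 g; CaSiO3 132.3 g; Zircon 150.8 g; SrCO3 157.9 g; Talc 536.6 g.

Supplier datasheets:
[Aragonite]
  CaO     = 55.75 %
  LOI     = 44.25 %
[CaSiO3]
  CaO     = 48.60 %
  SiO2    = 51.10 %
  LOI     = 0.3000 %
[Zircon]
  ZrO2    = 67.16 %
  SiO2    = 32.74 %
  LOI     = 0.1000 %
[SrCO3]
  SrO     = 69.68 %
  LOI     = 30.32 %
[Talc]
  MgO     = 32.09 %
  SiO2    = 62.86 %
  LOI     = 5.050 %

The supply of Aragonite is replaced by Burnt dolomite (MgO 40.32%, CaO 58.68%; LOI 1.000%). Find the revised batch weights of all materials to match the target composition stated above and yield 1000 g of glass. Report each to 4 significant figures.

Revised batch per 1000 g glass:
  Burnt dolomite: 73.10 g
  CaSiO3: 245.3 g
  Zircon: 150.8 g
  SrCO3: 157.9 g
  Talc: 444.8 g
Total batch = 1072 g; LOI loss = 71.96 g

The intermediate values are shown rounded off to 4 significant figures across the worked steps — every computation runs at exact precision at each step; every reported result is rounded just once — all derived quantities (totals, LOI, the five compositions, the yield, glass mass) are re-derived at exact precision using the weight values at 1000 g of glass exactly as shown in either problem or answer.
Target masses of each oxide per 1000 g glass:
  ZrO2: 10.13% × 1000 = 101.3 g
  MgO: 17.22% × 1000 = 172.2 g
  CaO: 16.21% × 1000 = 162.1 g
  SrO: 11.00% × 1000 = 110.0 g
  SiO2: 45.43% × 1000 = 454.3 g
Mass-balance tally per oxide using the reported weights, relative to the basis at hand (summed amounts equal target values given rounding of the digits):
  ZrO2: 150.8·0.6716 = 101.3 g (target 101.3 g)
  MgO: 73.10·0.4032 + 444.8·0.3209 = 172.2 g (target 172.2 g)
  CaO: 73.10·0.5868 + 245.3·0.4860 = 162.1 g (target 162.1 g)
  SrO: 157.9·0.6968 = 110.0 g (target 110.0 g)
  SiO2: 245.3·0.5110 + 150.8·0.3274 + 444.8·0.6286 = 454.3 g (target 454.3 g)
Glass-mass sanity pass: Σ batch − LOI loss = 999.9 g (summing oxide targets gives 999.9 g; the stated basis being 1000 g — a pure rounding effect).
Adding the batch up: Σ batch = 1072 g; loss to ignition Σ batch·LOI = 71.96 g; yield = glass ÷ total batch = 93.29%.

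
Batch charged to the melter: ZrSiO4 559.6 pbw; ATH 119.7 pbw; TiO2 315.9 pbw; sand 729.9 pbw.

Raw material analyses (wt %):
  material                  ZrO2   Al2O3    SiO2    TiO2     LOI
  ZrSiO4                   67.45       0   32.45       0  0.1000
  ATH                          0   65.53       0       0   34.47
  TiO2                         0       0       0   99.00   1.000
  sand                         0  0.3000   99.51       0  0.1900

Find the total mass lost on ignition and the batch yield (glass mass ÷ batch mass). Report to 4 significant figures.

LOI loss = 46.37 pbw; glass = 1679 pbw; yield = 97.31%

Every computation maintains full precision in every operation — intermediates appear rounded to 4 significant digits in the working; every reported value takes just one rounding — derived quantities (glass mass, ignition loss, the four compositions, the totals, the yield) are re-derived in exact precision from the weighed amounts on 1679 pbw of glass as set out in problem or answer.
Loss on ignition, line by line:
  ZrSiO4: 559.6 × 0.001000 = 0.5596 pbw
  ATH: 119.7 × 0.3447 = 41.26 pbw
  TiO2: 315.9 × 0.01000 = 3.159 pbw
  sand: 729.9 × 0.001900 = 1.387 pbw
Total LOI = 46.37 pbw
Glass = batch − LOI = 1725 − 46.37 = 1679 pbw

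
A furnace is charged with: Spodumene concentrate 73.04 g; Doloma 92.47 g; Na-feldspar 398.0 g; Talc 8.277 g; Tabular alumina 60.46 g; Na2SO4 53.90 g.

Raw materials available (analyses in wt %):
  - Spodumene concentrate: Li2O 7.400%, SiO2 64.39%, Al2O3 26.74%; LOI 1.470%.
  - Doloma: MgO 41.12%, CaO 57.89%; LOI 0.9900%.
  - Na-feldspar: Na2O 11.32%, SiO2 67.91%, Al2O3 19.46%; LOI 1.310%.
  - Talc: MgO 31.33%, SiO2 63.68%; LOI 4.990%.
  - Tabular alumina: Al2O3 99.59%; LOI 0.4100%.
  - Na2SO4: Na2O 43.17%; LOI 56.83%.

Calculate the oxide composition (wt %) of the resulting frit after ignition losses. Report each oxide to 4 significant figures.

Glass mass = 647.7 g (batch 686.1 − LOI 38.50).
Composition: MgO 6.271%, CaO 8.265%, Na2O 10.55%, Li2O 0.8345%, SiO2 49.81%, Al2O3 24.27%

In-progress results are displayed, rounded to 4 significant figures, in the printout — exact precision is held all the way through. Each reported figure carries a single rounding. All derived quantities, including the totals, ignition loss, the six compositions, glass mass, yield, are recomputed starting from the weights per 647.7 g of glass at exact precision, as written in the question or the answer.
Delivered oxide masses:
  MgO: 92.47·0.4112 + 8.277·0.3133 = 40.62 g
  CaO: 92.47·0.5789 = 53.53 g
  Na2O: 398.0·0.1132 + 53.90·0.4317 = 68.32 g
  Li2O: 73.04·0.07400 = 5.405 g
  SiO2: 73.04·0.6439 + 398.0·0.6791 + 8.277·0.6368 = 322.6 g
  Al2O3: 73.04·0.2674 + 398.0·0.1946 + 60.46·0.9959 = 157.2 g
LOI: 73.04·0.01470 + 92.47·0.009900 + 398.0·0.01310 + 8.277·0.04990 + 60.46·0.004100 + 53.90·0.5683 = 38.50 g
Glass mass = batch − LOI = 686.1 − 38.50 = 647.7 g (= Σ oxide masses)
each wt % is 100 × oxide ÷ glass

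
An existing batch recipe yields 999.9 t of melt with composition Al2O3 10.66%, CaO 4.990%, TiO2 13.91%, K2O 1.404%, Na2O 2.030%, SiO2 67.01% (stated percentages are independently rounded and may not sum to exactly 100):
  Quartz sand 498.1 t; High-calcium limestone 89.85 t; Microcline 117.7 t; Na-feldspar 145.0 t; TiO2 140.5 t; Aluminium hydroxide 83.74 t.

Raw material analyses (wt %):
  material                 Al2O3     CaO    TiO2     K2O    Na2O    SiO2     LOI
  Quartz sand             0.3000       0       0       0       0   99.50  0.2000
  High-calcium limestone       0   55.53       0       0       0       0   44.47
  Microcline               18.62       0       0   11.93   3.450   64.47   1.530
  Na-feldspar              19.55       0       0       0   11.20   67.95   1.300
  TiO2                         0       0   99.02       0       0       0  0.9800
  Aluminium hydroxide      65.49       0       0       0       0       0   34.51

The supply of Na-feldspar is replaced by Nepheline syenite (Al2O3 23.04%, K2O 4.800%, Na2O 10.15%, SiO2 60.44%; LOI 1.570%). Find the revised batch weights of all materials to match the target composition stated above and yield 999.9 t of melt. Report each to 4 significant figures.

The whole derivation maintains full precision at each step; the intermediate values are printed rounded to four significant digits. A single rounding produces every reported result — derived quantities (the six compositions, glass mass, the totals, ignition loss, yield) are carried from the weighed amounts per 999.9 t of glass at full precision as quoted within either problem or answer.
The oxide mass targets at 999.9 t melt:
  Al2O3: 10.66% × 999.9 = 106.6 t
  CaO: 4.990% × 999.9 = 49.90 t
  TiO2: 13.91% × 999.9 = 139.1 t
  K2O: 1.404% × 999.9 = 14.04 t
  Na2O: 2.030% × 999.9 = 20.30 t
  SiO2: 67.01% × 999.9 = 670.0 t
Mass-balance tally per oxide with the batch weights as given, versus the basis set out (summed amounts equal target values up to rounding of the answer):
  Al2O3: 532.9·0.003000 + 43.11·0.1862 + 185.3·0.2304 + 82.86·0.6549 = 106.6 t (target 106.6 t)
  CaO: 89.85·0.5553 = 49.89 t (target 49.90 t)
  TiO2: 140.5·0.9902 = 139.1 t (target 139.1 t)
  K2O: 43.11·0.1193 + 185.3·0.04800 = 14.04 t (target 14.04 t)
  Na2O: 43.11·0.03450 + 185.3·0.1015 = 20.30 t (target 20.30 t)
  SiO2: 532.9·0.9950 + 43.11·0.6447 + 185.3·0.6044 = 670.0 t (target 670.0 t)
Glass-mass closure: total charge less LOI = 1000 t (summing oxide targets gives 999.9 t; stated basis 999.9 t — any gap is answer rounding).
Whole-batch sum: Σ batch = 1075 t; LOI removed, Σ of batch·LOI: 74.56 t; yield, glass over the total, = 93.06%.

Revised batch per 999.9 t melt:
  Quartz sand: 532.9 t
  High-calcium limestone: 89.85 t
  Microcline: 43.11 t
  Nepheline syenite: 185.3 t
  TiO2: 140.5 t
  Aluminium hydroxide: 82.86 t
Total batch = 1075 t; LOI loss = 74.56 t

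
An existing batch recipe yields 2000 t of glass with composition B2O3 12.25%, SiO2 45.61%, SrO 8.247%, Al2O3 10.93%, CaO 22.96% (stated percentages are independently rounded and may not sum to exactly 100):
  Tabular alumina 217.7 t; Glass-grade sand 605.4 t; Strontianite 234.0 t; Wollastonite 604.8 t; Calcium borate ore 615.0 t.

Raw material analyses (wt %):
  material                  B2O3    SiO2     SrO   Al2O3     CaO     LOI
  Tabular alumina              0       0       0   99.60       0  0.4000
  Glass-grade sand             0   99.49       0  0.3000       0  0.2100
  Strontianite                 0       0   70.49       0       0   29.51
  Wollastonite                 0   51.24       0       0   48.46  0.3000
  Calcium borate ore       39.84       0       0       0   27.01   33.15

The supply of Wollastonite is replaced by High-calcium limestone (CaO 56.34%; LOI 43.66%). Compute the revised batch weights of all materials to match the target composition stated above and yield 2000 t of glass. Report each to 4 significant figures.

Revised batch per 2000 t glass:
  Tabular alumina: 216.7 t
  Glass-grade sand: 916.9 t
  Strontianite: 234.0 t
  High-calcium limestone: 520.2 t
  Calcium borate ore: 615.0 t
Total batch = 2503 t; LOI loss = 502.8 t

All internal work keeps full float precision in every operation; values along the way appear rounded to 4 significant figures in the printout — every reported number receives exactly one rounding. Derived quantities, which include glass mass, ignition loss, totals, the yield, five oxide percentages, are recomputed at full precision, as quoted within problem or answer, from the batch weights at 2000 t of glass.
Target masses of each oxide per 2000 t glass:
  B2O3: 12.25% × 2000 = 245.0 t
  SiO2: 45.61% × 2000 = 912.2 t
  SrO: 8.247% × 2000 = 164.9 t
  Al2O3: 10.93% × 2000 = 218.6 t
  CaO: 22.96% × 2000 = 459.2 t
Balance tally, oxide-wise, given the weights on record, against the basis in use (sum by sum, the targets are met up to rounding of the answer):
  B2O3: 615.0·0.3984 = 245.0 t (target 245.0 t)
  SiO2: 916.9·0.9949 = 912.2 t (target 912.2 t)
  SrO: 234.0·0.7049 = 164.9 t (target 164.9 t)
  Al2O3: 216.7·0.9960 + 916.9·0.003000 = 218.6 t (target 218.6 t)
  CaO: 520.2·0.5634 + 615.0·0.2701 = 459.2 t (target 459.2 t)
Glass-mass sanity pass: net batch after ignition = 2000 t (per-oxide target masses sum to 2000 t; against the stated basis, 2000 t — gaps are rounding artifacts).
Adding the batch up: Σ batch = 2503 t; LOI loss = Σ batch·LOI = 502.8 t; as yield: glass ÷ batch → 79.91%.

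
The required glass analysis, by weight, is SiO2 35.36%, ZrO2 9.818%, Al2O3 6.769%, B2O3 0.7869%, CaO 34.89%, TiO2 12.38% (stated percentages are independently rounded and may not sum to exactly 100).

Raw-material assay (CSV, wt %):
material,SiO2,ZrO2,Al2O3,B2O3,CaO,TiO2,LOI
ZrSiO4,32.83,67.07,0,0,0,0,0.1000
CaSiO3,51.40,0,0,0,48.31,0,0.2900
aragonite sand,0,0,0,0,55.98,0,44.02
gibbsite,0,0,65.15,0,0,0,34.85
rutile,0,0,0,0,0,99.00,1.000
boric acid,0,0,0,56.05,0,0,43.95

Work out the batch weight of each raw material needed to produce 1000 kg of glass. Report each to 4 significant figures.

All internal work carries full float precision all the way through — the intermediate values are printed (rounded to 4 significant figures) in the working; each reported number receives exactly one rounding; the derived quantities, including yield, glass mass, six oxide percentages, the totals, LOI, are recomputed starting from the weights per 1000 kg of glass at exact precision exactly as shown in the problem or answer text.
Target masses of each oxide per 1000 kg glass:
  SiO2: 35.36% × 1000 = 353.6 kg
  ZrO2: 9.818% × 1000 = 98.18 kg
  Al2O3: 6.769% × 1000 = 67.69 kg
  B2O3: 0.7869% × 1000 = 7.869 kg
  CaO: 34.89% × 1000 = 348.9 kg
  TiO2: 12.38% × 1000 = 123.8 kg
Oxide-by-oxide audit given the weights on record, versus the basis set out (delivered sums recover each target given rounding of the digits):
  SiO2: 146.4·0.3283 + 594.4·0.5140 = 353.6 kg (target 353.6 kg)
  ZrO2: 146.4·0.6707 = 98.19 kg (target 98.18 kg)
  Al2O3: 103.9·0.6515 = 67.69 kg (target 67.69 kg)
  B2O3: 14.04·0.5605 = 7.869 kg (target 7.869 kg)
  CaO: 594.4·0.4831 + 110.3·0.5598 = 348.9 kg (target 348.9 kg)
  TiO2: 125.1·0.9900 = 123.8 kg (target 123.8 kg)
Glass-mass closure: whole batch net of LOI = 1000 kg (the Σ of target masses is 1000 kg; versus the stated basis of 1000 kg — gaps are rounding artifacts).
Total batch = Σ batch = 1094 kg; LOI loss = Σ batch·LOI = 94.05 kg; yield = glass ÷ total batch = 91.40%.

Batch per 1000 kg glass:
  ZrSiO4: 146.4 kg
  CaSiO3: 594.4 kg
  aragonite sand: 110.3 kg
  gibbsite: 103.9 kg
  rutile: 125.1 kg
  boric acid: 14.04 kg
Total batch = 1094 kg; LOI loss = 94.05 kg; yield = 91.40%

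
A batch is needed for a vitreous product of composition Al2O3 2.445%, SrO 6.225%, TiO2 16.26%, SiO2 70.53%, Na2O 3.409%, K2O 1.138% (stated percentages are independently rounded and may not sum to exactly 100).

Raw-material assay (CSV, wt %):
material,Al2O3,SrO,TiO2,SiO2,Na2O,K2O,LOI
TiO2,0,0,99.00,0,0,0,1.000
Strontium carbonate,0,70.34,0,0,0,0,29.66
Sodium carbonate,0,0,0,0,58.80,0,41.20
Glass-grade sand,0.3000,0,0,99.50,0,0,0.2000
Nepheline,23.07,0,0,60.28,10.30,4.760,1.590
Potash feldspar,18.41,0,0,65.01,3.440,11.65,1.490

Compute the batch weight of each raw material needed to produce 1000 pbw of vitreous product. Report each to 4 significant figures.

Each numeric step holds full precision throughout. Mid-chain values are printed with 4-significant-figure rounding as written; a single rounding finalizes each reported result; all derived quantities are carried from the weighed amounts for 1000 pbw of glass in full precision (ignition loss, the yield, totals, six oxide percentages, net glass mass) as they appear in problem or answer.
Oxide-by-oxide targets in 1000 pbw vitreous product:
  Al2O3: 2.445% × 1000 = 24.45 pbw
  SrO: 6.225% × 1000 = 62.25 pbw
  TiO2: 16.26% × 1000 = 162.6 pbw
  SiO2: 70.53% × 1000 = 705.3 pbw
  Na2O: 3.409% × 1000 = 34.09 pbw
  K2O: 1.138% × 1000 = 11.38 pbw
Balance tally, oxide-wise, per the reported batch figures, under the basis named above (sums match the target masses modulo rounding of the values):
  Al2O3: 635.1·0.003000 + 29.34·0.2307 + 85.70·0.1841 = 24.45 pbw (target 24.45 pbw)
  SrO: 88.50·0.7034 = 62.25 pbw (target 62.25 pbw)
  TiO2: 164.2·0.9900 = 162.6 pbw (target 162.6 pbw)
  SiO2: 635.1·0.9950 + 29.34·0.6028 + 85.70·0.6501 = 705.3 pbw (target 705.3 pbw)
  Na2O: 47.82·0.5880 + 29.34·0.1030 + 85.70·0.03440 = 34.09 pbw (target 34.09 pbw)
  K2O: 29.34·0.04760 + 85.70·0.1165 = 11.38 pbw (target 11.38 pbw)
Glass-mass closure: whole batch net of LOI = 1000 pbw (oxide target masses add up to 1000 pbw; basis as stated: 1000 pbw — gaps are rounding artifacts).
Total batch = Σ batch = 1051 pbw; loss to ignition Σ batch·LOI = 50.61 pbw; glass ÷ batch gives a yield of 95.18%.

Batch per 1000 pbw vitreous product:
  TiO2: 164.2 pbw
  Strontium carbonate: 88.50 pbw
  Sodium carbonate: 47.82 pbw
  Glass-grade sand: 635.1 pbw
  Nepheline: 29.34 pbw
  Potash feldspar: 85.70 pbw
Total batch = 1051 pbw; LOI loss = 50.61 pbw; yield = 95.18%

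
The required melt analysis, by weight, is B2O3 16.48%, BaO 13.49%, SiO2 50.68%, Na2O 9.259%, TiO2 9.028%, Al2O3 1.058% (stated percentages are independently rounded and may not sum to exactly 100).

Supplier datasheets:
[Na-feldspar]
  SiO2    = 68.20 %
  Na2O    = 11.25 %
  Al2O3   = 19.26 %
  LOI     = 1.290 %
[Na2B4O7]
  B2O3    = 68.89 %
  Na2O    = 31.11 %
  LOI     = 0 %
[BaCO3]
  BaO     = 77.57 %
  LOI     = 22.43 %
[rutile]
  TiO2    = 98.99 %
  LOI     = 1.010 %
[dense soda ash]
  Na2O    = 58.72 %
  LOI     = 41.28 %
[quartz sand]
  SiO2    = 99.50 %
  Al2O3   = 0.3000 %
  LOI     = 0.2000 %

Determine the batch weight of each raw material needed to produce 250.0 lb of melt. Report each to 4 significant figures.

Each numeric step maintains full precision at each step; values along the way are displayed (rounded to 4 significant digits) as written; a single rounding completes every reported figure — the derived quantities, including yield, glass mass, six oxide percentages, totals, ignition loss, are computed from the weighed amounts on 250.0 lb of glass in exact precision as set out in the question or the answer.
Oxide mass targets, per 250.0 lb melt:
  B2O3: 16.48% × 250.0 = 41.20 lb
  BaO: 13.49% × 250.0 = 33.72 lb
  SiO2: 50.68% × 250.0 = 126.7 lb
  Na2O: 9.259% × 250.0 = 23.15 lb
  TiO2: 9.028% × 250.0 = 22.57 lb
  Al2O3: 1.058% × 250.0 = 2.645 lb
Oxide-by-oxide audit working from each reported weight, on the stated basis (sums match the target masses up to rounding of the answer):
  B2O3: 59.81·0.6889 = 41.20 lb (target 41.20 lb)
  BaO: 43.48·0.7757 = 33.73 lb (target 33.72 lb)
  SiO2: 11.88·0.6820 + 119.2·0.9950 = 126.7 lb (target 126.7 lb)
  Na2O: 11.88·0.1125 + 59.81·0.3111 + 5.460·0.5872 = 23.15 lb (target 23.15 lb)
  TiO2: 22.80·0.9899 = 22.57 lb (target 22.57 lb)
  Al2O3: 11.88·0.1926 + 119.2·0.003000 = 2.646 lb (target 2.645 lb)
Glass-mass bookkeeping: Σ batch − LOI loss = 250.0 lb (per-oxide target masses sum to 250.0 lb; with the basis standing at 250.0 lb — gaps are rounding artifacts).
Total batch = Σ batch = 262.6 lb; Σ batch·LOI gives LOI loss = 12.63 lb; yield = glass ÷ total batch = 95.19%.

Batch per 250.0 lb melt:
  Na-feldspar: 11.88 lb
  Na2B4O7: 59.81 lb
  BaCO3: 43.48 lb
  rutile: 22.80 lb
  dense soda ash: 5.460 lb
  quartz sand: 119.2 lb
Total batch = 262.6 lb; LOI loss = 12.63 lb; yield = 95.19%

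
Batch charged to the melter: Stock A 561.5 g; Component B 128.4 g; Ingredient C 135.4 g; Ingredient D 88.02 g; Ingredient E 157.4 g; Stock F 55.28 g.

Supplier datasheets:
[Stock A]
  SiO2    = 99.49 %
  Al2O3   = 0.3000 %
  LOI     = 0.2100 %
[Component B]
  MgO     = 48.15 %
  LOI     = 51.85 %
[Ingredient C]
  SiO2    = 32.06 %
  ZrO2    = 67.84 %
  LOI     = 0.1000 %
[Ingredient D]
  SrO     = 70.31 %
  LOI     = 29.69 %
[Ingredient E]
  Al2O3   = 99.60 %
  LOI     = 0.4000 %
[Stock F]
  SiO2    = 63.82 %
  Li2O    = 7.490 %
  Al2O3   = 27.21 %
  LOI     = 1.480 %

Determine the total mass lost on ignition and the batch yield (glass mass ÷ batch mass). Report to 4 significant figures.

LOI loss = 95.47 g; glass = 1031 g; yield = 91.52%

Intermediates are displayed, rounded to 4 significant digits, alongside each step; all arithmetic carries full precision through every step; every reported figure receives exactly one rounding; the derived quantities (the six compositions, ignition loss, the totals, glass mass, yield) are computed starting from the weights at 1031 g of glass at exact precision as set out in the question or the answer.
LOI of each material in turn:
  Stock A: 561.5 × 0.002100 = 1.179 g
  Component B: 128.4 × 0.5185 = 66.58 g
  Ingredient C: 135.4 × 0.001000 = 0.1354 g
  Ingredient D: 88.02 × 0.2969 = 26.13 g
  Ingredient E: 157.4 × 0.004000 = 0.6296 g
  Stock F: 55.28 × 0.01480 = 0.8181 g
Total LOI = 95.47 g
Glass = batch − LOI = 1126 − 95.47 = 1031 g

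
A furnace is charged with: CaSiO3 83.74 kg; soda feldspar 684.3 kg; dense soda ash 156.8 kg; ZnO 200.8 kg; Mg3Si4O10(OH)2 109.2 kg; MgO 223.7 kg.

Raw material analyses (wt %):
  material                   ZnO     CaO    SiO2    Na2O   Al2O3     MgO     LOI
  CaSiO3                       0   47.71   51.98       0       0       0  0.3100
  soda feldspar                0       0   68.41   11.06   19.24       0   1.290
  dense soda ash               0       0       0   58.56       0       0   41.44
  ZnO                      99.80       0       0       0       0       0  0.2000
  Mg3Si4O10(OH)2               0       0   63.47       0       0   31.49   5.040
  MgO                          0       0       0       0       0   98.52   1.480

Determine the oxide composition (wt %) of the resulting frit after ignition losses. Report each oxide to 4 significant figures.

Intermediates are printed (rounded to four significant figures) when written out — all internal work maintains full precision in all steps; each reported number sees exactly one rounding — derived quantities are rebuilt in full precision (the six compositions, glass mass, the totals, ignition loss, yield) using the weight values at 1375 kg of glass, as they appear in question or answer.
Delivered oxide masses:
  ZnO: 200.8·0.9980 = 200.4 kg
  CaO: 83.74·0.4771 = 39.95 kg
  SiO2: 83.74·0.5198 + 684.3·0.6841 + 109.2·0.6347 = 581.0 kg
  Na2O: 684.3·0.1106 + 156.8·0.5856 = 167.5 kg
  Al2O3: 684.3·0.1924 = 131.7 kg
  MgO: 109.2·0.3149 + 223.7·0.9852 = 254.8 kg
LOI: 83.74·0.003100 + 684.3·0.01290 + 156.8·0.4144 + 200.8·0.002000 + 109.2·0.05040 + 223.7·0.01480 = 83.28 kg
Glass = total batch minus LOI = 1459 − 83.28 = 1375 kg (= the summed oxide contributions)
wt %: oxide over glass, times 100

Glass mass = 1375 kg (batch 1459 − LOI 83.28).
Composition: ZnO 14.57%, CaO 2.905%, SiO2 42.24%, Na2O 12.18%, Al2O3 9.573%, MgO 18.53%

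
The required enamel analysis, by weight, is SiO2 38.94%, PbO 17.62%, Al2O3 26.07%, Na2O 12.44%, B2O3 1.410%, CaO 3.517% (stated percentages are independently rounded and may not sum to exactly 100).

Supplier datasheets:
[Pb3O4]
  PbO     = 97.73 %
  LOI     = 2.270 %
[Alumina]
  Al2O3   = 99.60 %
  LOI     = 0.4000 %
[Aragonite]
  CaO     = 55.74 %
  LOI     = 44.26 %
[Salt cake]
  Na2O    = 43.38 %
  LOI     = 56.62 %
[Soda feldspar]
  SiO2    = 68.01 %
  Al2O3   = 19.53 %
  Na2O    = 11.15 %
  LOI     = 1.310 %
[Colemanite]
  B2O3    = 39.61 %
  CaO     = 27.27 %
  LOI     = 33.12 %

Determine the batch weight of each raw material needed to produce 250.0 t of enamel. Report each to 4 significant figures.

The working math holds full precision throughout; the intermediate values are printed rounded to four significant digits alongside each step. Each reported value undergoes a single rounding — all derived quantities, which include net glass mass, the yield, ignition loss, six oxide percentages, the totals, are carried at full float precision, precisely as stated by the problem or answer text, starting from the weights for 250.0 t of glass.
Oxide-by-oxide targets in 250.0 t enamel:
  SiO2: 38.94% × 250.0 = 97.35 t
  PbO: 17.62% × 250.0 = 44.05 t
  Al2O3: 26.07% × 250.0 = 65.18 t
  Na2O: 12.44% × 250.0 = 31.10 t
  B2O3: 1.410% × 250.0 = 3.525 t
  CaO: 3.517% × 250.0 = 8.792 t
Sums-versus-targets review given the weights on record, at the basis given (summed amounts equal target values within answer rounding):
  SiO2: 143.1·0.6801 = 97.32 t (target 97.35 t)
  PbO: 45.07·0.9773 = 44.05 t (target 44.05 t)
  Al2O3: 37.37·0.9960 + 143.1·0.1953 = 65.17 t (target 65.18 t)
  Na2O: 34.90·0.4338 + 143.1·0.1115 = 31.10 t (target 31.10 t)
  B2O3: 8.899·0.3961 = 3.525 t (target 3.525 t)
  CaO: 11.42·0.5574 + 8.899·0.2727 = 8.792 t (target 8.792 t)
Consistency of the glass mass: batch Σ − ignition loss = 249.9 t (summing oxide targets gives 250.0 t; against the stated basis, 250.0 t — gaps are rounding artifacts).
Summing the batch: Σ batch = 280.8 t; loss to ignition Σ batch·LOI = 30.81 t; yield = glass ÷ total batch = 89.03%.

Batch per 250.0 t enamel:
  Pb3O4: 45.07 t
  Alumina: 37.37 t
  Aragonite: 11.42 t
  Salt cake: 34.90 t
  Soda feldspar: 143.1 t
  Colemanite: 8.899 t
Total batch = 280.8 t; LOI loss = 30.81 t; yield = 89.03%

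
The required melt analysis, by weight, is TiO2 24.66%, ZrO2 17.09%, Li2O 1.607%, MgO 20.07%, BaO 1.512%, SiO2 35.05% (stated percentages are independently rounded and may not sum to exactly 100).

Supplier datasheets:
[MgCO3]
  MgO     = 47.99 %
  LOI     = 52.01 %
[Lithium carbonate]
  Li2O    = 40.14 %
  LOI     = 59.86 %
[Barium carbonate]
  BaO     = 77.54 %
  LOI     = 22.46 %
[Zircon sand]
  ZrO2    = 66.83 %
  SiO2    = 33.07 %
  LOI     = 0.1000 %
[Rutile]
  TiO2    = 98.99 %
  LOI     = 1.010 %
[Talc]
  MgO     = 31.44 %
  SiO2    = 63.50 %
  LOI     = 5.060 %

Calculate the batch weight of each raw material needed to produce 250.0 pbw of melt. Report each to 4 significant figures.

In-progress results appear with 4-significant-figure rounding in the printout. All internal work runs at full float precision at every stage — every reported number undergoes a single rounding — the derived quantities, which include six oxide percentages, yield, the totals, LOI, glass mass, are recomputed in full precision, exactly as printed in the question or the answer, starting from the weights at 250.0 pbw of glass.
Target masses of each oxide per 250.0 pbw melt:
  TiO2: 24.66% × 250.0 = 61.65 pbw
  ZrO2: 17.09% × 250.0 = 42.72 pbw
  Li2O: 1.607% × 250.0 = 4.018 pbw
  MgO: 20.07% × 250.0 = 50.18 pbw
  BaO: 1.512% × 250.0 = 3.780 pbw
  SiO2: 35.05% × 250.0 = 87.62 pbw
Per-oxide balance check working from each reported weight, on the stated basis (delivered sums recover each target given rounding of the digits):
  TiO2: 62.28·0.9899 = 61.65 pbw (target 61.65 pbw)
  ZrO2: 63.93·0.6683 = 42.72 pbw (target 42.72 pbw)
  Li2O: 10.01·0.4014 = 4.018 pbw (target 4.018 pbw)
  MgO: 35.96·0.4799 + 104.7·0.3144 = 50.17 pbw (target 50.18 pbw)
  BaO: 4.875·0.7754 = 3.780 pbw (target 3.780 pbw)
  SiO2: 63.93·0.3307 + 104.7·0.6350 = 87.63 pbw (target 87.62 pbw)
Glass-mass bookkeeping: total batch − LOI = 250.0 pbw (targets for the oxides total 250.0 pbw; with the basis standing at 250.0 pbw — gaps are rounding artifacts).
Adding the batch up: Σ batch = 281.8 pbw; Σ batch·LOI gives LOI loss = 31.78 pbw; the yield ratio, glass ÷ batch: 88.72%.

Batch per 250.0 pbw melt:
  MgCO3: 35.96 pbw
  Lithium carbonate: 10.01 pbw
  Barium carbonate: 4.875 pbw
  Zircon sand: 63.93 pbw
  Rutile: 62.28 pbw
  Talc: 104.7 pbw
Total batch = 281.8 pbw; LOI loss = 31.78 pbw; yield = 88.72%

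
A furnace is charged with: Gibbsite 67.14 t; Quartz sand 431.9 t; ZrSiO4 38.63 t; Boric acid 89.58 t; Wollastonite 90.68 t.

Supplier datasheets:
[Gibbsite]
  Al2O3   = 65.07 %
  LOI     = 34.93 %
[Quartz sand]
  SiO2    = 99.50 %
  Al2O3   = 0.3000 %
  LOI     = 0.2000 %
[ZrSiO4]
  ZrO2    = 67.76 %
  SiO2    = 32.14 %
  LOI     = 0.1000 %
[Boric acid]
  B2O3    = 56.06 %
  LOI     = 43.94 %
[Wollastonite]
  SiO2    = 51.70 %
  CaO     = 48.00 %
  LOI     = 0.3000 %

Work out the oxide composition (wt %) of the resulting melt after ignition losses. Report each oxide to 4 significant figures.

Values along the way are rounded to four significant figures wherever printed — every computation maintains exact precision throughout. Each reported result is rounded just once — derived quantities, including glass mass, the totals, LOI, yield, the five compositions, are recomputed from the batch weights at 653.9 t of glass at full precision, precisely as stated by either problem or answer.
Per-oxide mass from batch:
  ZrO2: 38.63·0.6776 = 26.18 t
  SiO2: 431.9·0.9950 + 38.63·0.3214 + 90.68·0.5170 = 489.0 t
  Al2O3: 67.14·0.6507 + 431.9·0.003000 = 44.98 t
  B2O3: 89.58·0.5606 = 50.22 t
  CaO: 90.68·0.4800 = 43.53 t
LOI: 67.14·0.3493 + 431.9·0.002000 + 38.63·0.001000 + 89.58·0.4394 + 90.68·0.003000 = 63.99 t
Net of LOI, the glass mass = 717.9 − 63.99 = 653.9 t (matching Σ of the oxides)
wt % = oxide mass / glass mass × 100

Glass mass = 653.9 t (batch 717.9 − LOI 63.99).
Composition: ZrO2 4.003%, SiO2 74.78%, Al2O3 6.879%, B2O3 7.679%, CaO 6.656%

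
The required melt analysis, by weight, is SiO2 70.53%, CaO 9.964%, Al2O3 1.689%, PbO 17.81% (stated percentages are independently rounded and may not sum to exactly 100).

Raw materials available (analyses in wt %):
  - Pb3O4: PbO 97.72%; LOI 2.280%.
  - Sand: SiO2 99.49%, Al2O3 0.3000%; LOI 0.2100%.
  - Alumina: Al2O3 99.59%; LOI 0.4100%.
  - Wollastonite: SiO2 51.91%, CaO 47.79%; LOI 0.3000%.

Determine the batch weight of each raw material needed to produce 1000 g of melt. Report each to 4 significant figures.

Values along the way are displayed rounded off to 4 significant figures in the printout; every computation holds full float precision at each step. Each reported result takes just one rounding; all derived quantities, which include four oxide percentages, the totals, glass mass, LOI, yield, are recomputed at full float precision, as they appear in question or answer, starting from the weights for 1000 g of glass.
Oxide-by-oxide targets in 1000 g melt:
  SiO2: 70.53% × 1000 = 705.3 g
  CaO: 9.964% × 1000 = 99.64 g
  Al2O3: 1.689% × 1000 = 16.89 g
  PbO: 17.81% × 1000 = 178.1 g
Sums-versus-targets review from the weights as reported, versus the basis set out (sums match the target masses given rounding of the digits):
  SiO2: 600.1·0.9949 + 208.5·0.5191 = 705.3 g (target 705.3 g)
  CaO: 208.5·0.4779 = 99.64 g (target 99.64 g)
  Al2O3: 600.1·0.003000 + 15.15·0.9959 = 16.89 g (target 16.89 g)
  PbO: 182.3·0.9772 = 178.1 g (target 178.1 g)
Glass-mass sanity pass: batch Σ − ignition loss = 999.9 g (the targets, summed, come to 999.9 g; stated basis 1000 g — deltas are rounding alone).
Whole-batch sum: Σ batch = 1006 g; LOI loss = Σ batch·LOI = 6.104 g; the yield ratio, glass ÷ batch: 99.39%.

Batch per 1000 g melt:
  Pb3O4: 182.3 g
  Sand: 600.1 g
  Alumina: 15.15 g
  Wollastonite: 208.5 g
Total batch = 1006 g; LOI loss = 6.104 g; yield = 99.39%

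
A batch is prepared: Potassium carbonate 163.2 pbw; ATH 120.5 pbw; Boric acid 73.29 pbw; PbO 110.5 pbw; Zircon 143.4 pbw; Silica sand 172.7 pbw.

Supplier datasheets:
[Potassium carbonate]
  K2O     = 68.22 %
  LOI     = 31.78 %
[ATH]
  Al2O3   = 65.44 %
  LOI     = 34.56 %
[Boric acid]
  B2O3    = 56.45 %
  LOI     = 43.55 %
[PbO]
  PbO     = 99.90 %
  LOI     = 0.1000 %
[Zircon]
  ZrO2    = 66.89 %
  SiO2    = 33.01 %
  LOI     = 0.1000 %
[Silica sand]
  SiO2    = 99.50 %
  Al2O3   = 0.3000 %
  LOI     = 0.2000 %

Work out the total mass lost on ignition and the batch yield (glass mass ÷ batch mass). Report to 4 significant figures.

LOI loss = 126.0 pbw; glass = 657.6 pbw; yield = 83.92%

Values along the way appear rounded to 4 significant digits; the whole derivation runs at exact precision from start to finish; a single rounding completes every reported number — the derived quantities, which include the six compositions, net glass mass, totals, yield, LOI, are rebuilt at full float precision, as given in either problem or answer, using the weight values for 657.6 pbw of glass.
Each material's LOI contribution:
  Potassium carbonate: 163.2 × 0.3178 = 51.86 pbw
  ATH: 120.5 × 0.3456 = 41.64 pbw
  Boric acid: 73.29 × 0.4355 = 31.92 pbw
  PbO: 110.5 × 0.001000 = 0.1105 pbw
  Zircon: 143.4 × 0.001000 = 0.1434 pbw
  Silica sand: 172.7 × 0.002000 = 0.3454 pbw
Total LOI = 126.0 pbw
Glass = batch − LOI = 783.6 − 126.0 = 657.6 pbw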